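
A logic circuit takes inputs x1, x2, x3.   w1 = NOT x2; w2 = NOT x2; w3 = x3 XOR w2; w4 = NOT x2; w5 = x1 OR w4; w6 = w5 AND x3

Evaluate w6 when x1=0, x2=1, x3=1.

0

w4 = NOT 1 = 0
w5 = 0 OR 0 = 0
w6 = 0 AND 1 = 0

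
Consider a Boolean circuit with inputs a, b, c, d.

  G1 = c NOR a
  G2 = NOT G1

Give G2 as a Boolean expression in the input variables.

NOT (c NOR a)

G1 = c NOR a
G2 = NOT G1 = NOT (c NOR a)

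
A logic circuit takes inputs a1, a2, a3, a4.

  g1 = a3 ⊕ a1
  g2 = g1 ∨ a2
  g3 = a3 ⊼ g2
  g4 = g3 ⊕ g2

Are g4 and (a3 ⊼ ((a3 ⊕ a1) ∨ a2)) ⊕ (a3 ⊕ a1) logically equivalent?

g1 = a3 ⊕ a1
g2 = g1 ∨ a2 = (a3 ⊕ a1) ∨ a2
g3 = a3 ⊼ g2 = a3 ⊼ ((a3 ⊕ a1) ∨ a2)
g4 = g3 ⊕ g2 = (a3 ⊼ ((a3 ⊕ a1) ∨ a2)) ⊕ ((a3 ⊕ a1) ∨ a2)
At a1=0, a2=1, a3=0, a4=0: circuit gives 0, formula gives 1.

No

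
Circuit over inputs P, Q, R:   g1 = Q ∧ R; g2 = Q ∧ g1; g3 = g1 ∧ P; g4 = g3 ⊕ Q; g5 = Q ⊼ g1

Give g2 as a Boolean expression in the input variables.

g1 = Q ∧ R
g2 = Q ∧ g1 = Q ∧ (Q ∧ R)

Q ∧ (Q ∧ R)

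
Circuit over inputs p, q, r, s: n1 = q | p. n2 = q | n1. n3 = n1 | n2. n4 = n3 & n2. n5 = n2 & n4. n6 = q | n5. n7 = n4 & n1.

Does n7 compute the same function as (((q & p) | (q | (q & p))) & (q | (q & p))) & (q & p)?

n1 = q | p
n2 = q | n1 = q | (q | p)
n3 = n1 | n2 = (q | p) | (q | (q | p))
n4 = n3 & n2 = ((q | p) | (q | (q | p))) & (q | (q | p))
n7 = n4 & n1 = (((q | p) | (q | (q | p))) & (q | (q | p))) & (q | p)
At p=0, q=1, r=0, s=0: circuit gives 1, formula gives 0.

No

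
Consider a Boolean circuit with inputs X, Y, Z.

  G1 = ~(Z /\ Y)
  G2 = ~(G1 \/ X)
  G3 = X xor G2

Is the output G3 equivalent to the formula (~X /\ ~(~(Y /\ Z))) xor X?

G1 = ~(Z /\ Y)
G2 = ~(G1 \/ X) = ~((~(Z /\ Y)) \/ X)
G3 = X xor G2 = X xor (~((~(Z /\ Y)) \/ X))
At X=0, Y=0, Z=0: circuit gives 0, formula gives 0.
At X=0, Y=1, Z=1: circuit gives 1, formula gives 1.
Agrees on all 8 inputs.

Yes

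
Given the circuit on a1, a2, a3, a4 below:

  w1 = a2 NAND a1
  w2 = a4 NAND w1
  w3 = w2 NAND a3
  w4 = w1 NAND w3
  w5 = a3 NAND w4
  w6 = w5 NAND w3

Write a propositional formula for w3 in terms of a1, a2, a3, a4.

(a4 NAND (a2 NAND a1)) NAND a3

w1 = a2 NAND a1
w2 = a4 NAND w1 = a4 NAND (a2 NAND a1)
w3 = w2 NAND a3 = (a4 NAND (a2 NAND a1)) NAND a3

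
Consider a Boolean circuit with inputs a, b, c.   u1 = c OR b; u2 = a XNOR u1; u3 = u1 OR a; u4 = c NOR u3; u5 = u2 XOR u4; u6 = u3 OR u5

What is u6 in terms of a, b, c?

((c OR b) OR a) OR ((a XNOR (c OR b)) XOR (c NOR ((c OR b) OR a)))

u1 = c OR b
u2 = a XNOR u1 = a XNOR (c OR b)
u3 = u1 OR a = (c OR b) OR a
u4 = c NOR u3 = c NOR ((c OR b) OR a)
u5 = u2 XOR u4 = (a XNOR (c OR b)) XOR (c NOR ((c OR b) OR a))
u6 = u3 OR u5 = ((c OR b) OR a) OR ((a XNOR (c OR b)) XOR (c NOR ((c OR b) OR a)))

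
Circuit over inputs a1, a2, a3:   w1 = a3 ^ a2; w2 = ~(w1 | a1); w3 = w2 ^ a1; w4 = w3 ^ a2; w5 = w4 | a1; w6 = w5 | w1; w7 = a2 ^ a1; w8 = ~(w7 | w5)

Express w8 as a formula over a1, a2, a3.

w1 = a3 ^ a2
w2 = ~(w1 | a1) = ~((a3 ^ a2) | a1)
w3 = w2 ^ a1 = (~((a3 ^ a2) | a1)) ^ a1
w4 = w3 ^ a2 = ((~((a3 ^ a2) | a1)) ^ a1) ^ a2
w5 = w4 | a1 = (((~((a3 ^ a2) | a1)) ^ a1) ^ a2) | a1
w7 = a2 ^ a1
w8 = ~(w7 | w5) = ~((a2 ^ a1) | ((((~((a3 ^ a2) | a1)) ^ a1) ^ a2) | a1))

~((a2 ^ a1) | ((((~((a3 ^ a2) | a1)) ^ a1) ^ a2) | a1))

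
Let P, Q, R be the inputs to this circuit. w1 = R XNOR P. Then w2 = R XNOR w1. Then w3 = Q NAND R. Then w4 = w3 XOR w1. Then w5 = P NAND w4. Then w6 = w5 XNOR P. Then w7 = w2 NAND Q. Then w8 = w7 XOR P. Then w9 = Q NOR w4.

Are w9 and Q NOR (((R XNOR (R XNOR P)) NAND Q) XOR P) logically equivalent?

w1 = R XNOR P
w3 = Q NAND R
w4 = w3 XOR w1 = (Q NAND R) XOR (R XNOR P)
w9 = Q NOR w4 = Q NOR ((Q NAND R) XOR (R XNOR P))
At P=0, Q=0, R=0: circuit gives 1, formula gives 0.

No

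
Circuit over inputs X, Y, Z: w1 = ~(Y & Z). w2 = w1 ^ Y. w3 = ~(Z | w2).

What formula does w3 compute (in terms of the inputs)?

~(Z | ((~(Y & Z)) ^ Y))

w1 = ~(Y & Z)
w2 = w1 ^ Y = (~(Y & Z)) ^ Y
w3 = ~(Z | w2) = ~(Z | ((~(Y & Z)) ^ Y))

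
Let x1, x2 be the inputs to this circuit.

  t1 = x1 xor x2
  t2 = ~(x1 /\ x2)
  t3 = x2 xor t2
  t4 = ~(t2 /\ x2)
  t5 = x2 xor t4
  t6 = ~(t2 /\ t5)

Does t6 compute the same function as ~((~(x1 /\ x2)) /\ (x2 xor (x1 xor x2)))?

No

t2 = ~(x1 /\ x2)
t4 = ~(t2 /\ x2) = ~((~(x1 /\ x2)) /\ x2)
t5 = x2 xor t4 = x2 xor (~((~(x1 /\ x2)) /\ x2))
t6 = ~(t2 /\ t5) = ~((~(x1 /\ x2)) /\ (x2 xor (~((~(x1 /\ x2)) /\ x2))))
At x1=0, x2=0: circuit gives 0, formula gives 1.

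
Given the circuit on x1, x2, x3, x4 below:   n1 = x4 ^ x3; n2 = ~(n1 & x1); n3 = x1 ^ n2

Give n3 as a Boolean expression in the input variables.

n1 = x4 ^ x3
n2 = ~(n1 & x1) = ~((x4 ^ x3) & x1)
n3 = x1 ^ n2 = x1 ^ (~((x4 ^ x3) & x1))

x1 ^ (~((x4 ^ x3) & x1))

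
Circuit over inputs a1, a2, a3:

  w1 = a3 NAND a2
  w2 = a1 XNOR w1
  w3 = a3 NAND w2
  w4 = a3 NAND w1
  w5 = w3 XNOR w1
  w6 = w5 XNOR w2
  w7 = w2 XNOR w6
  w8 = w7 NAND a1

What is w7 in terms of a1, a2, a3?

w1 = a3 NAND a2
w2 = a1 XNOR w1 = a1 XNOR (a3 NAND a2)
w3 = a3 NAND w2 = a3 NAND (a1 XNOR (a3 NAND a2))
w5 = w3 XNOR w1 = (a3 NAND (a1 XNOR (a3 NAND a2))) XNOR (a3 NAND a2)
w6 = w5 XNOR w2 = ((a3 NAND (a1 XNOR (a3 NAND a2))) XNOR (a3 NAND a2)) XNOR (a1 XNOR (a3 NAND a2))
w7 = w2 XNOR w6 = (a1 XNOR (a3 NAND a2)) XNOR (((a3 NAND (a1 XNOR (a3 NAND a2))) XNOR (a3 NAND a2)) XNOR (a1 XNOR (a3 NAND a2)))

(a1 XNOR (a3 NAND a2)) XNOR (((a3 NAND (a1 XNOR (a3 NAND a2))) XNOR (a3 NAND a2)) XNOR (a1 XNOR (a3 NAND a2)))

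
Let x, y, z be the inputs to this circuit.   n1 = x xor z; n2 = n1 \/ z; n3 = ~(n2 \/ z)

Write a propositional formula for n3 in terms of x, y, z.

n1 = x xor z
n2 = n1 \/ z = (x xor z) \/ z
n3 = ~(n2 \/ z) = ~(((x xor z) \/ z) \/ z)

~(((x xor z) \/ z) \/ z)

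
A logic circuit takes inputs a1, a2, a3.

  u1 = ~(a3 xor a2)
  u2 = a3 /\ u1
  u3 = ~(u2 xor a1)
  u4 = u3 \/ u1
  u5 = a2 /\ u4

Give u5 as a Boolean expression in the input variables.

u1 = ~(a3 xor a2)
u2 = a3 /\ u1 = a3 /\ (~(a3 xor a2))
u3 = ~(u2 xor a1) = ~((a3 /\ (~(a3 xor a2))) xor a1)
u4 = u3 \/ u1 = (~((a3 /\ (~(a3 xor a2))) xor a1)) \/ (~(a3 xor a2))
u5 = a2 /\ u4 = a2 /\ ((~((a3 /\ (~(a3 xor a2))) xor a1)) \/ (~(a3 xor a2)))

a2 /\ ((~((a3 /\ (~(a3 xor a2))) xor a1)) \/ (~(a3 xor a2)))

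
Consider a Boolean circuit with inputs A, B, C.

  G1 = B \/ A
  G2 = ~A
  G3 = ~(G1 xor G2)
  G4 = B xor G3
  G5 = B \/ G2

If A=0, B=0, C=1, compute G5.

1

G2 = ~0 = 1
G5 = 0 \/ 1 = 1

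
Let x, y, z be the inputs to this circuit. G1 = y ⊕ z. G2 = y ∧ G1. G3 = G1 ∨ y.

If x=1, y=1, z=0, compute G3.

1

G1 = 1 ⊕ 0 = 1
G3 = 1 ∨ 1 = 1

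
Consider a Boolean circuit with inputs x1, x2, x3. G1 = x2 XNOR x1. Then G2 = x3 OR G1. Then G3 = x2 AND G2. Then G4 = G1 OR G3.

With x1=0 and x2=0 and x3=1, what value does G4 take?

1

G1 = 0 XNOR 0 = 1
G2 = 1 OR 1 = 1
G3 = 0 AND 1 = 0
G4 = 1 OR 0 = 1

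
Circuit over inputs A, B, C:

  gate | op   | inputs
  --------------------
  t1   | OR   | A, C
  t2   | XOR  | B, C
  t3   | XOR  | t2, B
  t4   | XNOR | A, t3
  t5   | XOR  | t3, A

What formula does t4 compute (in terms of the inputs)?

A XNOR ((B XOR C) XOR B)

t2 = B XOR C
t3 = t2 XOR B = (B XOR C) XOR B
t4 = A XNOR t3 = A XNOR ((B XOR C) XOR B)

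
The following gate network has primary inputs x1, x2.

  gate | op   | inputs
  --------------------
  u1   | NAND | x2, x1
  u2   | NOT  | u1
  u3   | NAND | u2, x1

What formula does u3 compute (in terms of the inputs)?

NOT (x2 NAND x1) NAND x1

u1 = x2 NAND x1
u2 = NOT u1 = NOT (x2 NAND x1)
u3 = u2 NAND x1 = NOT (x2 NAND x1) NAND x1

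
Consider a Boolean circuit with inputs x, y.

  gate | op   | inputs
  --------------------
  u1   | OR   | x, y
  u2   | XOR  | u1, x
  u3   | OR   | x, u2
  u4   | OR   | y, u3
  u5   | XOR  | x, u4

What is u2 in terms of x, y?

(x OR y) XOR x

u1 = x OR y
u2 = u1 XOR x = (x OR y) XOR x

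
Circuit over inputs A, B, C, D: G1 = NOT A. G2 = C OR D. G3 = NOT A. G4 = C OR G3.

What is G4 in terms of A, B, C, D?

C OR NOT A

G3 = NOT A
G4 = C OR G3 = C OR NOT A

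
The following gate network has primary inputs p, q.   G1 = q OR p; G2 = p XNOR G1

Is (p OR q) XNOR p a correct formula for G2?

G1 = q OR p
G2 = p XNOR G1 = p XNOR (q OR p)
At p=0, q=1: circuit gives 0, formula gives 0.
At p=0, q=0: circuit gives 1, formula gives 1.
Agrees on all 4 inputs.

Yes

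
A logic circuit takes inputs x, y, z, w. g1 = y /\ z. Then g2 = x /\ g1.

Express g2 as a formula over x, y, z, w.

g1 = y /\ z
g2 = x /\ g1 = x /\ (y /\ z)

x /\ (y /\ z)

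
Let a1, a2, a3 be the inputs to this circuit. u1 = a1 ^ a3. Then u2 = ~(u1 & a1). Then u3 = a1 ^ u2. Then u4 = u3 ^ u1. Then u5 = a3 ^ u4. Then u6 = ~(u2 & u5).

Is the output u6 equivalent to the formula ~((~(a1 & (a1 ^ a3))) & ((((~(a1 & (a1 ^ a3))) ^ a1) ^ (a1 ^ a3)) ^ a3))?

u1 = a1 ^ a3
u2 = ~(u1 & a1) = ~((a1 ^ a3) & a1)
u3 = a1 ^ u2 = a1 ^ (~((a1 ^ a3) & a1))
u4 = u3 ^ u1 = (a1 ^ (~((a1 ^ a3) & a1))) ^ (a1 ^ a3)
u5 = a3 ^ u4 = a3 ^ ((a1 ^ (~((a1 ^ a3) & a1))) ^ (a1 ^ a3))
u6 = ~(u2 & u5) = ~((~((a1 ^ a3) & a1)) & (a3 ^ ((a1 ^ (~((a1 ^ a3) & a1))) ^ (a1 ^ a3))))
At a1=0, a2=0, a3=0: circuit gives 0, formula gives 0.
At a1=1, a2=0, a3=0: circuit gives 1, formula gives 1.
Agrees on all 8 inputs.

Yes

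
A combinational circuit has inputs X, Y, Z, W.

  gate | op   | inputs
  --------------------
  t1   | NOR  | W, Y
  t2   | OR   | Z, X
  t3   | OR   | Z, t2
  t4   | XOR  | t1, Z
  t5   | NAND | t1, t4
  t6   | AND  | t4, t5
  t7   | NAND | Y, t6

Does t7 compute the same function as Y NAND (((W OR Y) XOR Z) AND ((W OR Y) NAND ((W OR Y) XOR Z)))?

No

t1 = W NOR Y
t4 = t1 XOR Z = (W NOR Y) XOR Z
t5 = t1 NAND t4 = (W NOR Y) NAND ((W NOR Y) XOR Z)
t6 = t4 AND t5 = ((W NOR Y) XOR Z) AND ((W NOR Y) NAND ((W NOR Y) XOR Z))
t7 = Y NAND t6 = Y NAND (((W NOR Y) XOR Z) AND ((W NOR Y) NAND ((W NOR Y) XOR Z)))
At X=0, Y=1, Z=1, W=0: circuit gives 0, formula gives 1.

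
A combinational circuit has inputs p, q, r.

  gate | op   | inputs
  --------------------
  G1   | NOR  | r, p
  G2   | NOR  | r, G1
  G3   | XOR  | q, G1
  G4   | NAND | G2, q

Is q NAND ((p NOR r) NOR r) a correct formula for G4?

G1 = r NOR p
G2 = r NOR G1 = r NOR (r NOR p)
G4 = G2 NAND q = (r NOR (r NOR p)) NAND q
At p=1, q=1, r=0: circuit gives 0, formula gives 0.
At p=0, q=0, r=0: circuit gives 1, formula gives 1.
Agrees on all 8 inputs.

Yes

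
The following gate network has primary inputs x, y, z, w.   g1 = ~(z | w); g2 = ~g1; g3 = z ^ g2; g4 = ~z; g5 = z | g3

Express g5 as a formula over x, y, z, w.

g1 = ~(z | w)
g2 = ~g1 = ~(~(z | w))
g3 = z ^ g2 = z ^ ~(~(z | w))
g5 = z | g3 = z | (z ^ ~(~(z | w)))

z | (z ^ ~(~(z | w)))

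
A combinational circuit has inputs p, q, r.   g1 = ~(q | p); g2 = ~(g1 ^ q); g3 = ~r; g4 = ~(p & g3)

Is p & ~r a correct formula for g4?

g3 = ~r
g4 = ~(p & g3) = ~(p & ~r)
At p=0, q=0, r=0: circuit gives 1, formula gives 0.

No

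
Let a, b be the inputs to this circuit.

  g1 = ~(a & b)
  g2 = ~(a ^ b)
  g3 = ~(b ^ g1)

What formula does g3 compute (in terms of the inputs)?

~(b ^ (~(a & b)))

g1 = ~(a & b)
g3 = ~(b ^ g1) = ~(b ^ (~(a & b)))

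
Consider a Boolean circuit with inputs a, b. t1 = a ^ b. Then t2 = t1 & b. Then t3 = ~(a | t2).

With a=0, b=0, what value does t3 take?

t1 = 0 ^ 0 = 0
t2 = 0 & 0 = 0
t3 = ~(0 | 0) = 1

1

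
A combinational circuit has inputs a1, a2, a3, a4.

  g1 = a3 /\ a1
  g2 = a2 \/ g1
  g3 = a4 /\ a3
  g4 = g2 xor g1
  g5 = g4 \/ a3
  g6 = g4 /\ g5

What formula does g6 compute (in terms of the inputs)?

((a2 \/ (a3 /\ a1)) xor (a3 /\ a1)) /\ (((a2 \/ (a3 /\ a1)) xor (a3 /\ a1)) \/ a3)

g1 = a3 /\ a1
g2 = a2 \/ g1 = a2 \/ (a3 /\ a1)
g4 = g2 xor g1 = (a2 \/ (a3 /\ a1)) xor (a3 /\ a1)
g5 = g4 \/ a3 = ((a2 \/ (a3 /\ a1)) xor (a3 /\ a1)) \/ a3
g6 = g4 /\ g5 = ((a2 \/ (a3 /\ a1)) xor (a3 /\ a1)) /\ (((a2 \/ (a3 /\ a1)) xor (a3 /\ a1)) \/ a3)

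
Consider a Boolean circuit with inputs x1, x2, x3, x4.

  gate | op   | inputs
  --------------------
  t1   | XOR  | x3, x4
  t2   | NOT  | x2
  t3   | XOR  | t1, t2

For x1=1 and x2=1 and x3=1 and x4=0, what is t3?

1

t1 = 1 XOR 0 = 1
t2 = NOT 1 = 0
t3 = 1 XOR 0 = 1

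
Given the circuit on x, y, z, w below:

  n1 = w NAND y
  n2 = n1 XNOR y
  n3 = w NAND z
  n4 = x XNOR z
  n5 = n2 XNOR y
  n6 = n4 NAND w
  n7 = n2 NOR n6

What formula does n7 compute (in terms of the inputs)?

n1 = w NAND y
n2 = n1 XNOR y = (w NAND y) XNOR y
n4 = x XNOR z
n6 = n4 NAND w = (x XNOR z) NAND w
n7 = n2 NOR n6 = ((w NAND y) XNOR y) NOR ((x XNOR z) NAND w)

((w NAND y) XNOR y) NOR ((x XNOR z) NAND w)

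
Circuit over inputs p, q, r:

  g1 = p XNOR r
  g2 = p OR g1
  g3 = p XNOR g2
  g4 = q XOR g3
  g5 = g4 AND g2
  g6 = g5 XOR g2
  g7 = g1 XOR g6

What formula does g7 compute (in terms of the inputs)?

g1 = p XNOR r
g2 = p OR g1 = p OR (p XNOR r)
g3 = p XNOR g2 = p XNOR (p OR (p XNOR r))
g4 = q XOR g3 = q XOR (p XNOR (p OR (p XNOR r)))
g5 = g4 AND g2 = (q XOR (p XNOR (p OR (p XNOR r)))) AND (p OR (p XNOR r))
g6 = g5 XOR g2 = ((q XOR (p XNOR (p OR (p XNOR r)))) AND (p OR (p XNOR r))) XOR (p OR (p XNOR r))
g7 = g1 XOR g6 = (p XNOR r) XOR (((q XOR (p XNOR (p OR (p XNOR r)))) AND (p OR (p XNOR r))) XOR (p OR (p XNOR r)))

(p XNOR r) XOR (((q XOR (p XNOR (p OR (p XNOR r)))) AND (p OR (p XNOR r))) XOR (p OR (p XNOR r)))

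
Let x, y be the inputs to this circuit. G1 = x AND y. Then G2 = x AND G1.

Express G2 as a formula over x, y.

x AND (x AND y)

G1 = x AND y
G2 = x AND G1 = x AND (x AND y)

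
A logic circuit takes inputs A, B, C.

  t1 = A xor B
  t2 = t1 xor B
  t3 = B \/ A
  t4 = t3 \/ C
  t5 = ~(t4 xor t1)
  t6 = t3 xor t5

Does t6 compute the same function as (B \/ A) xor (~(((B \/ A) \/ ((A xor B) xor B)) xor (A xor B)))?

t1 = A xor B
t3 = B \/ A
t4 = t3 \/ C = (B \/ A) \/ C
t5 = ~(t4 xor t1) = ~(((B \/ A) \/ C) xor (A xor B))
t6 = t3 xor t5 = (B \/ A) xor (~(((B \/ A) \/ C) xor (A xor B)))
At A=0, B=0, C=1: circuit gives 0, formula gives 1.

No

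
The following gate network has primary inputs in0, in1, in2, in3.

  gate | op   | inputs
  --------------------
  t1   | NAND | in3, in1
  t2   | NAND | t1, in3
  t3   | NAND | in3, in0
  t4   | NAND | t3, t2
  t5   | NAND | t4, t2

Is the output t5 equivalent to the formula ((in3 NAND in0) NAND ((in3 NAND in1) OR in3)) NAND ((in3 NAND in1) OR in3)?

t1 = in3 NAND in1
t2 = t1 NAND in3 = (in3 NAND in1) NAND in3
t3 = in3 NAND in0
t4 = t3 NAND t2 = (in3 NAND in0) NAND ((in3 NAND in1) NAND in3)
t5 = t4 NAND t2 = ((in3 NAND in0) NAND ((in3 NAND in1) NAND in3)) NAND ((in3 NAND in1) NAND in3)
At in0=1, in1=0, in2=0, in3=1: circuit gives 1, formula gives 0.

No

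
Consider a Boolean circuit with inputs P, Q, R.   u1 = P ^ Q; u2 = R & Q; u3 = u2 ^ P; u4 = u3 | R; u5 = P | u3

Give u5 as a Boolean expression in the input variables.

P | ((R & Q) ^ P)

u2 = R & Q
u3 = u2 ^ P = (R & Q) ^ P
u5 = P | u3 = P | ((R & Q) ^ P)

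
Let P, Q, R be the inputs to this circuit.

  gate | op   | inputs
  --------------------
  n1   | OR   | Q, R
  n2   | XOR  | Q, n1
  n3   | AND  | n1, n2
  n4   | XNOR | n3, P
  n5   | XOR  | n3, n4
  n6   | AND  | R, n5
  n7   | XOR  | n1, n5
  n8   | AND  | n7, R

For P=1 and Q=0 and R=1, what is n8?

n1 = 0 OR 1 = 1
n2 = 0 XOR 1 = 1
n3 = 1 AND 1 = 1
n4 = 1 XNOR 1 = 1
n5 = 1 XOR 1 = 0
n7 = 1 XOR 0 = 1
n8 = 1 AND 1 = 1

1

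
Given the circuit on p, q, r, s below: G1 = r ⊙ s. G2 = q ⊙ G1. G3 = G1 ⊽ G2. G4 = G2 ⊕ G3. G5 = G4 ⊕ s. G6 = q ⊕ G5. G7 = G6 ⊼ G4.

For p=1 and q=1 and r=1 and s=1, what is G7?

G1 = 1 ⊙ 1 = 1
G2 = 1 ⊙ 1 = 1
G3 = 1 ⊽ 1 = 0
G4 = 1 ⊕ 0 = 1
G5 = 1 ⊕ 1 = 0
G6 = 1 ⊕ 0 = 1
G7 = 1 ⊼ 1 = 0

0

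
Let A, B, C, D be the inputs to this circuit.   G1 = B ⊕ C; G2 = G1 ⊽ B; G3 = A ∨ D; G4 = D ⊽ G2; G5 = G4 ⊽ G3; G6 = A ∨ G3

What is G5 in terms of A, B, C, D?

G1 = B ⊕ C
G2 = G1 ⊽ B = (B ⊕ C) ⊽ B
G3 = A ∨ D
G4 = D ⊽ G2 = D ⊽ ((B ⊕ C) ⊽ B)
G5 = G4 ⊽ G3 = (D ⊽ ((B ⊕ C) ⊽ B)) ⊽ (A ∨ D)

(D ⊽ ((B ⊕ C) ⊽ B)) ⊽ (A ∨ D)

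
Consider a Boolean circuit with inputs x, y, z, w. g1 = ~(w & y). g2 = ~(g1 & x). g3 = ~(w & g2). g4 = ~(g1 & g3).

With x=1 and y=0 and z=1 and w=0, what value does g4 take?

0

g1 = ~(0 & 0) = 1
g2 = ~(1 & 1) = 0
g3 = ~(0 & 0) = 1
g4 = ~(1 & 1) = 0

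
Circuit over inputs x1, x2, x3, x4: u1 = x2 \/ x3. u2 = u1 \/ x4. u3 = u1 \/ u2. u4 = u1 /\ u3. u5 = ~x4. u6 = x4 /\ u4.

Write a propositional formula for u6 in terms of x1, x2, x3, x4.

x4 /\ ((x2 \/ x3) /\ ((x2 \/ x3) \/ ((x2 \/ x3) \/ x4)))

u1 = x2 \/ x3
u2 = u1 \/ x4 = (x2 \/ x3) \/ x4
u3 = u1 \/ u2 = (x2 \/ x3) \/ ((x2 \/ x3) \/ x4)
u4 = u1 /\ u3 = (x2 \/ x3) /\ ((x2 \/ x3) \/ ((x2 \/ x3) \/ x4))
u6 = x4 /\ u4 = x4 /\ ((x2 \/ x3) /\ ((x2 \/ x3) \/ ((x2 \/ x3) \/ x4)))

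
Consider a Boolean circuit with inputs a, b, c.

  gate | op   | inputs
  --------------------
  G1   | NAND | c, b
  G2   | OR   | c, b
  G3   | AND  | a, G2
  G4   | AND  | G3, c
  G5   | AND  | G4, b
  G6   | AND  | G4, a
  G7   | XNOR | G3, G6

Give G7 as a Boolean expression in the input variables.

G2 = c OR b
G3 = a AND G2 = a AND (c OR b)
G4 = G3 AND c = (a AND (c OR b)) AND c
G6 = G4 AND a = ((a AND (c OR b)) AND c) AND a
G7 = G3 XNOR G6 = (a AND (c OR b)) XNOR (((a AND (c OR b)) AND c) AND a)

(a AND (c OR b)) XNOR (((a AND (c OR b)) AND c) AND a)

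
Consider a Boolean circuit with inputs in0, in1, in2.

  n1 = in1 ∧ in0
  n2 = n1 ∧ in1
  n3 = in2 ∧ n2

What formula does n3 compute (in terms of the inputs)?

n1 = in1 ∧ in0
n2 = n1 ∧ in1 = (in1 ∧ in0) ∧ in1
n3 = in2 ∧ n2 = in2 ∧ ((in1 ∧ in0) ∧ in1)

in2 ∧ ((in1 ∧ in0) ∧ in1)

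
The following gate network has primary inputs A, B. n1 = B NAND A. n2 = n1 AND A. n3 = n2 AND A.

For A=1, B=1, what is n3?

n1 = 1 NAND 1 = 0
n2 = 0 AND 1 = 0
n3 = 0 AND 1 = 0

0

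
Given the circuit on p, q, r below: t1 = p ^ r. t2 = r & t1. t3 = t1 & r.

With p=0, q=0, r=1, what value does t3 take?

1

t1 = 0 ^ 1 = 1
t3 = 1 & 1 = 1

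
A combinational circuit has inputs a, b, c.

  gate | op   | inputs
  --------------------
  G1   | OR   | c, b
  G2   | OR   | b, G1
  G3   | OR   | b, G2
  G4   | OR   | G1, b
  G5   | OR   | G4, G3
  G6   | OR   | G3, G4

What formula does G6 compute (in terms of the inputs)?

(b OR (b OR (c OR b))) OR ((c OR b) OR b)

G1 = c OR b
G2 = b OR G1 = b OR (c OR b)
G3 = b OR G2 = b OR (b OR (c OR b))
G4 = G1 OR b = (c OR b) OR b
G6 = G3 OR G4 = (b OR (b OR (c OR b))) OR ((c OR b) OR b)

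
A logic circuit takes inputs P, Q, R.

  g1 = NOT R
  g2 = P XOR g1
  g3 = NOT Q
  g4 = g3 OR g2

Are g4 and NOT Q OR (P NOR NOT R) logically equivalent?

g1 = NOT R
g2 = P XOR g1 = P XOR NOT R
g3 = NOT Q
g4 = g3 OR g2 = NOT Q OR (P XOR NOT R)
At P=0, Q=1, R=0: circuit gives 1, formula gives 0.

No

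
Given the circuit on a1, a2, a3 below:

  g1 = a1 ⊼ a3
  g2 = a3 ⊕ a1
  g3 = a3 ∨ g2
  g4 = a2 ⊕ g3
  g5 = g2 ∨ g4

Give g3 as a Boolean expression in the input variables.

g2 = a3 ⊕ a1
g3 = a3 ∨ g2 = a3 ∨ (a3 ⊕ a1)

a3 ∨ (a3 ⊕ a1)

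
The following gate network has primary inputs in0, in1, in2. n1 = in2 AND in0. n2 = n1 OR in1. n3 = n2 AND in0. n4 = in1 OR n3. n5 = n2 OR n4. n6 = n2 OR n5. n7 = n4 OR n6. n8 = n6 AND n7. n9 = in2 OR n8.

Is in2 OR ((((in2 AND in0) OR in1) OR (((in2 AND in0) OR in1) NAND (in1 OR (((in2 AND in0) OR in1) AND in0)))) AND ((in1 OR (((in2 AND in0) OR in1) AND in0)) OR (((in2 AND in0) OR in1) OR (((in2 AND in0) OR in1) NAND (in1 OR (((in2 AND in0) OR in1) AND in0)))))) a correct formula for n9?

No

n1 = in2 AND in0
n2 = n1 OR in1 = (in2 AND in0) OR in1
n3 = n2 AND in0 = ((in2 AND in0) OR in1) AND in0
n4 = in1 OR n3 = in1 OR (((in2 AND in0) OR in1) AND in0)
n5 = n2 OR n4 = ((in2 AND in0) OR in1) OR (in1 OR (((in2 AND in0) OR in1) AND in0))
n6 = n2 OR n5 = ((in2 AND in0) OR in1) OR (((in2 AND in0) OR in1) OR (in1 OR (((in2 AND in0) OR in1) AND in0)))
n7 = n4 OR n6 = (in1 OR (((in2 AND in0) OR in1) AND in0)) OR (((in2 AND in0) OR in1) OR (((in2 AND in0) OR in1) OR (in1 OR (((in2 AND in0) OR in1) AND in0))))
n8 = n6 AND n7 = (((in2 AND in0) OR in1) OR (((in2 AND in0) OR in1) OR (in1 OR (((in2 AND in0) OR in1) AND in0)))) AND ((in1 OR (((in2 AND in0) OR in1) AND in0)) OR (((in2 AND in0) OR in1) OR (((in2 AND in0) OR in1) OR (in1 OR (((in2 AND in0) OR in1) AND in0)))))
n9 = in2 OR n8 = in2 OR ((((in2 AND in0) OR in1) OR (((in2 AND in0) OR in1) OR (in1 OR (((in2 AND in0) OR in1) AND in0)))) AND ((in1 OR (((in2 AND in0) OR in1) AND in0)) OR (((in2 AND in0) OR in1) OR (((in2 AND in0) OR in1) OR (in1 OR (((in2 AND in0) OR in1) AND in0))))))
At in0=0, in1=0, in2=0: circuit gives 0, formula gives 1.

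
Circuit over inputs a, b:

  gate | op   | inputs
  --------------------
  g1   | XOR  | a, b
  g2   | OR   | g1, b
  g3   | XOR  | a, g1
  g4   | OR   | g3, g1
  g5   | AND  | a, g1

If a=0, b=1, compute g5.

g1 = 0 XOR 1 = 1
g5 = 0 AND 1 = 0

0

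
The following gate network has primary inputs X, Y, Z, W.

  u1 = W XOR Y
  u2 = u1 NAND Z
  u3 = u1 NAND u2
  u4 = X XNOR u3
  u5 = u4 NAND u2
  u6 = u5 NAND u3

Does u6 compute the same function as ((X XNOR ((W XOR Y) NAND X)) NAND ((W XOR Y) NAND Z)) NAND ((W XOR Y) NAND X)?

No

u1 = W XOR Y
u2 = u1 NAND Z = (W XOR Y) NAND Z
u3 = u1 NAND u2 = (W XOR Y) NAND ((W XOR Y) NAND Z)
u4 = X XNOR u3 = X XNOR ((W XOR Y) NAND ((W XOR Y) NAND Z))
u5 = u4 NAND u2 = (X XNOR ((W XOR Y) NAND ((W XOR Y) NAND Z))) NAND ((W XOR Y) NAND Z)
u6 = u5 NAND u3 = ((X XNOR ((W XOR Y) NAND ((W XOR Y) NAND Z))) NAND ((W XOR Y) NAND Z)) NAND ((W XOR Y) NAND ((W XOR Y) NAND Z))
At X=0, Y=0, Z=0, W=1: circuit gives 1, formula gives 0.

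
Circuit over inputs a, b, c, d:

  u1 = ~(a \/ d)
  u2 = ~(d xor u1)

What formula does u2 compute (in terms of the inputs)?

~(d xor (~(a \/ d)))

u1 = ~(a \/ d)
u2 = ~(d xor u1) = ~(d xor (~(a \/ d)))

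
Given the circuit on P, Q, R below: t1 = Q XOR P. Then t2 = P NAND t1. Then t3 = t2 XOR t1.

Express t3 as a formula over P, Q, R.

t1 = Q XOR P
t2 = P NAND t1 = P NAND (Q XOR P)
t3 = t2 XOR t1 = (P NAND (Q XOR P)) XOR (Q XOR P)

(P NAND (Q XOR P)) XOR (Q XOR P)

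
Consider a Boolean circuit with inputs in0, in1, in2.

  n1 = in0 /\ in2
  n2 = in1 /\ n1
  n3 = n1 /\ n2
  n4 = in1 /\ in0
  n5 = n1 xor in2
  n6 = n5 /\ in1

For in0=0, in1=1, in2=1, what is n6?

n1 = 0 /\ 1 = 0
n5 = 0 xor 1 = 1
n6 = 1 /\ 1 = 1

1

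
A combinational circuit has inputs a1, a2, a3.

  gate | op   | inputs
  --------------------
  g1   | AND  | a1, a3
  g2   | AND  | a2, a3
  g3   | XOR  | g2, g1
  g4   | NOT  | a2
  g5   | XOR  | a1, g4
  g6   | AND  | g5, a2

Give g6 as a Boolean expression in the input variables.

(a1 XOR NOT a2) AND a2

g4 = NOT a2
g5 = a1 XOR g4 = a1 XOR NOT a2
g6 = g5 AND a2 = (a1 XOR NOT a2) AND a2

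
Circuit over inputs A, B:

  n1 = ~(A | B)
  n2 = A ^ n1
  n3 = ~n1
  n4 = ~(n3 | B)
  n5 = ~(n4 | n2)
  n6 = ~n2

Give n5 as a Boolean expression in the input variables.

~((~(~(~(A | B)) | B)) | (A ^ (~(A | B))))

n1 = ~(A | B)
n2 = A ^ n1 = A ^ (~(A | B))
n3 = ~n1 = ~(~(A | B))
n4 = ~(n3 | B) = ~(~(~(A | B)) | B)
n5 = ~(n4 | n2) = ~((~(~(~(A | B)) | B)) | (A ^ (~(A | B))))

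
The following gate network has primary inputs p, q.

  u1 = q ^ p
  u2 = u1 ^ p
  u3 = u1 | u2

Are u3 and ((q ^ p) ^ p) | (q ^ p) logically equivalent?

u1 = q ^ p
u2 = u1 ^ p = (q ^ p) ^ p
u3 = u1 | u2 = (q ^ p) | ((q ^ p) ^ p)
At p=0, q=0: circuit gives 0, formula gives 0.
At p=0, q=1: circuit gives 1, formula gives 1.
Agrees on all 4 inputs.

Yes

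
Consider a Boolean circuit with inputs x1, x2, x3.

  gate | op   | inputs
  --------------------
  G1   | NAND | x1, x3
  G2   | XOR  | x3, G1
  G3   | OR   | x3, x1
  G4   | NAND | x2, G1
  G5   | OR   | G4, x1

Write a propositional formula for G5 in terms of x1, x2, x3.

(x2 NAND (x1 NAND x3)) OR x1

G1 = x1 NAND x3
G4 = x2 NAND G1 = x2 NAND (x1 NAND x3)
G5 = G4 OR x1 = (x2 NAND (x1 NAND x3)) OR x1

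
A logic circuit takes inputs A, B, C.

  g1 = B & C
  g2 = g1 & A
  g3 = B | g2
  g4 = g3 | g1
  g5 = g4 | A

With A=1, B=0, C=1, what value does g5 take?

g1 = 0 & 1 = 0
g2 = 0 & 1 = 0
g3 = 0 | 0 = 0
g4 = 0 | 0 = 0
g5 = 0 | 1 = 1

1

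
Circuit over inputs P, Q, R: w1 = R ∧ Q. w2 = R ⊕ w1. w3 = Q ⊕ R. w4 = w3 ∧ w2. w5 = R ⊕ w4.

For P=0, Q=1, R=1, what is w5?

w1 = 1 ∧ 1 = 1
w2 = 1 ⊕ 1 = 0
w3 = 1 ⊕ 1 = 0
w4 = 0 ∧ 0 = 0
w5 = 1 ⊕ 0 = 1

1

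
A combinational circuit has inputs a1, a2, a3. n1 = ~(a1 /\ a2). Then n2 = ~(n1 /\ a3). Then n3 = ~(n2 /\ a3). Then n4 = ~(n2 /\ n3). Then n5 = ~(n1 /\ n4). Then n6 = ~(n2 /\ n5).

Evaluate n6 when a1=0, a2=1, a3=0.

0

n1 = ~(0 /\ 1) = 1
n2 = ~(1 /\ 0) = 1
n3 = ~(1 /\ 0) = 1
n4 = ~(1 /\ 1) = 0
n5 = ~(1 /\ 0) = 1
n6 = ~(1 /\ 1) = 0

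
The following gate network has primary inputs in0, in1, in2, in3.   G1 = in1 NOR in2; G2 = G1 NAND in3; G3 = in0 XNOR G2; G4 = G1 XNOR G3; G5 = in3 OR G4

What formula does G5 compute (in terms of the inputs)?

G1 = in1 NOR in2
G2 = G1 NAND in3 = (in1 NOR in2) NAND in3
G3 = in0 XNOR G2 = in0 XNOR ((in1 NOR in2) NAND in3)
G4 = G1 XNOR G3 = (in1 NOR in2) XNOR (in0 XNOR ((in1 NOR in2) NAND in3))
G5 = in3 OR G4 = in3 OR ((in1 NOR in2) XNOR (in0 XNOR ((in1 NOR in2) NAND in3)))

in3 OR ((in1 NOR in2) XNOR (in0 XNOR ((in1 NOR in2) NAND in3)))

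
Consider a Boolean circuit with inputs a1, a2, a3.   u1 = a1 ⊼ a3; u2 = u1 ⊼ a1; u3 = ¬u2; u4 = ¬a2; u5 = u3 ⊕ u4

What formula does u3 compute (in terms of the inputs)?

¬((a1 ⊼ a3) ⊼ a1)

u1 = a1 ⊼ a3
u2 = u1 ⊼ a1 = (a1 ⊼ a3) ⊼ a1
u3 = ¬u2 = ¬((a1 ⊼ a3) ⊼ a1)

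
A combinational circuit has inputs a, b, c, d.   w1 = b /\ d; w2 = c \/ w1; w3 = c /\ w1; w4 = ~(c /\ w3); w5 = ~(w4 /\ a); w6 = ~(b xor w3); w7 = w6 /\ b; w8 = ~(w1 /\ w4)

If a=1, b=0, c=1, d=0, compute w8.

1

w1 = 0 /\ 0 = 0
w3 = 1 /\ 0 = 0
w4 = ~(1 /\ 0) = 1
w8 = ~(0 /\ 1) = 1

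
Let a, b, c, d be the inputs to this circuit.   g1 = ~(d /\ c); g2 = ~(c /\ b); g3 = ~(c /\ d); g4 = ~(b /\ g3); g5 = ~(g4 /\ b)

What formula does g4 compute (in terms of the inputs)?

g3 = ~(c /\ d)
g4 = ~(b /\ g3) = ~(b /\ (~(c /\ d)))

~(b /\ (~(c /\ d)))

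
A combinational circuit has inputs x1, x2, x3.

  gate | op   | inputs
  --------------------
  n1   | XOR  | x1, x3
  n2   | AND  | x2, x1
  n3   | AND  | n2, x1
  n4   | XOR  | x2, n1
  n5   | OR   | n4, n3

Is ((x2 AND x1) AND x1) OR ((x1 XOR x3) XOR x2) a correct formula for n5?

Yes

n1 = x1 XOR x3
n2 = x2 AND x1
n3 = n2 AND x1 = (x2 AND x1) AND x1
n4 = x2 XOR n1 = x2 XOR (x1 XOR x3)
n5 = n4 OR n3 = (x2 XOR (x1 XOR x3)) OR ((x2 AND x1) AND x1)
At x1=0, x2=0, x3=0: circuit gives 0, formula gives 0.
At x1=0, x2=0, x3=1: circuit gives 1, formula gives 1.
Agrees on all 8 inputs.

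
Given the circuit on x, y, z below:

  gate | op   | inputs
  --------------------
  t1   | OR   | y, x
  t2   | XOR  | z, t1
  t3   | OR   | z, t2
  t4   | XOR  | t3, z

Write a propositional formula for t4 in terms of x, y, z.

(z OR (z XOR (y OR x))) XOR z

t1 = y OR x
t2 = z XOR t1 = z XOR (y OR x)
t3 = z OR t2 = z OR (z XOR (y OR x))
t4 = t3 XOR z = (z OR (z XOR (y OR x))) XOR z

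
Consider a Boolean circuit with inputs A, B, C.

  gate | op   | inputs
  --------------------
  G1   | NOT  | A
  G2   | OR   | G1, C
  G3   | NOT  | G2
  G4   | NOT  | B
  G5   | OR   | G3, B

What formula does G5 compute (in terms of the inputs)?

NOT (NOT A OR C) OR B

G1 = NOT A
G2 = G1 OR C = NOT A OR C
G3 = NOT G2 = NOT (NOT A OR C)
G5 = G3 OR B = NOT (NOT A OR C) OR B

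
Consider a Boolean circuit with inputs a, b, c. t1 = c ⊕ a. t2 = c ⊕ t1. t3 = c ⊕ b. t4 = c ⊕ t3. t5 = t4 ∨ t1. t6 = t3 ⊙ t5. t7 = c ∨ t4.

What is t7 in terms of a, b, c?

c ∨ (c ⊕ (c ⊕ b))

t3 = c ⊕ b
t4 = c ⊕ t3 = c ⊕ (c ⊕ b)
t7 = c ∨ t4 = c ∨ (c ⊕ (c ⊕ b))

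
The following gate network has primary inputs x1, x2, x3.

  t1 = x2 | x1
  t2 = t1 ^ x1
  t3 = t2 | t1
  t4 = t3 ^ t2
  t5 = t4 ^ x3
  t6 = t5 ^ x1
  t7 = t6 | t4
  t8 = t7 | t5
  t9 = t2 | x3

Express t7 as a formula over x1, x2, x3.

((((((x2 | x1) ^ x1) | (x2 | x1)) ^ ((x2 | x1) ^ x1)) ^ x3) ^ x1) | ((((x2 | x1) ^ x1) | (x2 | x1)) ^ ((x2 | x1) ^ x1))

t1 = x2 | x1
t2 = t1 ^ x1 = (x2 | x1) ^ x1
t3 = t2 | t1 = ((x2 | x1) ^ x1) | (x2 | x1)
t4 = t3 ^ t2 = (((x2 | x1) ^ x1) | (x2 | x1)) ^ ((x2 | x1) ^ x1)
t5 = t4 ^ x3 = ((((x2 | x1) ^ x1) | (x2 | x1)) ^ ((x2 | x1) ^ x1)) ^ x3
t6 = t5 ^ x1 = (((((x2 | x1) ^ x1) | (x2 | x1)) ^ ((x2 | x1) ^ x1)) ^ x3) ^ x1
t7 = t6 | t4 = ((((((x2 | x1) ^ x1) | (x2 | x1)) ^ ((x2 | x1) ^ x1)) ^ x3) ^ x1) | ((((x2 | x1) ^ x1) | (x2 | x1)) ^ ((x2 | x1) ^ x1))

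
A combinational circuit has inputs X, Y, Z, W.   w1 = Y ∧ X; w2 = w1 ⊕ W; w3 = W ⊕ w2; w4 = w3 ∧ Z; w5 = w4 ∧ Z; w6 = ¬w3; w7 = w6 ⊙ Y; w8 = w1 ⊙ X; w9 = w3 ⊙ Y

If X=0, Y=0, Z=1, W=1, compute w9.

w1 = 0 ∧ 0 = 0
w2 = 0 ⊕ 1 = 1
w3 = 1 ⊕ 1 = 0
w9 = 0 ⊙ 0 = 1

1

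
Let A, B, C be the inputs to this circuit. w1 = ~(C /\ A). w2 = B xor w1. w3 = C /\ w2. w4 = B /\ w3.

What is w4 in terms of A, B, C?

B /\ (C /\ (B xor (~(C /\ A))))

w1 = ~(C /\ A)
w2 = B xor w1 = B xor (~(C /\ A))
w3 = C /\ w2 = C /\ (B xor (~(C /\ A)))
w4 = B /\ w3 = B /\ (C /\ (B xor (~(C /\ A))))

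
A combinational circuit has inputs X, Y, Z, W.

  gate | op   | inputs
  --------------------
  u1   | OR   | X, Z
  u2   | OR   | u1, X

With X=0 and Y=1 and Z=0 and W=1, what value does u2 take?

u1 = 0 OR 0 = 0
u2 = 0 OR 0 = 0

0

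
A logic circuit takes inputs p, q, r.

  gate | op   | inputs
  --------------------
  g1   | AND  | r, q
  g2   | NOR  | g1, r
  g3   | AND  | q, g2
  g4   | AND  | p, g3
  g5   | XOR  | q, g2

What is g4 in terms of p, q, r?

g1 = r AND q
g2 = g1 NOR r = (r AND q) NOR r
g3 = q AND g2 = q AND ((r AND q) NOR r)
g4 = p AND g3 = p AND (q AND ((r AND q) NOR r))

p AND (q AND ((r AND q) NOR r))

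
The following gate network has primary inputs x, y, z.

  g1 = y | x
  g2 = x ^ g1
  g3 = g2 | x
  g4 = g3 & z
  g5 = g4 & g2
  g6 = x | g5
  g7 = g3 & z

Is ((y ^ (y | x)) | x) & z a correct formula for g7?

No

g1 = y | x
g2 = x ^ g1 = x ^ (y | x)
g3 = g2 | x = (x ^ (y | x)) | x
g7 = g3 & z = ((x ^ (y | x)) | x) & z
At x=0, y=1, z=1: circuit gives 1, formula gives 0.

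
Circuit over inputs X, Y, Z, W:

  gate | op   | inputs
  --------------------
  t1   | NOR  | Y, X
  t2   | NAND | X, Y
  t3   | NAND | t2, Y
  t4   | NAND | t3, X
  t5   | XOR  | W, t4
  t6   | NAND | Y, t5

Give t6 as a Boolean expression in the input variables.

Y NAND (W XOR (((X NAND Y) NAND Y) NAND X))

t2 = X NAND Y
t3 = t2 NAND Y = (X NAND Y) NAND Y
t4 = t3 NAND X = ((X NAND Y) NAND Y) NAND X
t5 = W XOR t4 = W XOR (((X NAND Y) NAND Y) NAND X)
t6 = Y NAND t5 = Y NAND (W XOR (((X NAND Y) NAND Y) NAND X))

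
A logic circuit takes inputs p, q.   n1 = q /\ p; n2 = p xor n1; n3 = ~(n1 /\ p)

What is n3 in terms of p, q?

n1 = q /\ p
n3 = ~(n1 /\ p) = ~((q /\ p) /\ p)

~((q /\ p) /\ p)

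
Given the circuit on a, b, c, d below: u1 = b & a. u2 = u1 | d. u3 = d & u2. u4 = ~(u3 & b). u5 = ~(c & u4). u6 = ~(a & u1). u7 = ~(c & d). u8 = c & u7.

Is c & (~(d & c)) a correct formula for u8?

u7 = ~(c & d)
u8 = c & u7 = c & (~(c & d))
At a=0, b=0, c=0, d=0: circuit gives 0, formula gives 0.
At a=0, b=0, c=1, d=0: circuit gives 1, formula gives 1.
Agrees on all 16 inputs.

Yes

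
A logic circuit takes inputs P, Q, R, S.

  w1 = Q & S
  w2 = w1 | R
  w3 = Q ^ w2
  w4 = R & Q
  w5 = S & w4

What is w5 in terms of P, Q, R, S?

S & (R & Q)

w4 = R & Q
w5 = S & w4 = S & (R & Q)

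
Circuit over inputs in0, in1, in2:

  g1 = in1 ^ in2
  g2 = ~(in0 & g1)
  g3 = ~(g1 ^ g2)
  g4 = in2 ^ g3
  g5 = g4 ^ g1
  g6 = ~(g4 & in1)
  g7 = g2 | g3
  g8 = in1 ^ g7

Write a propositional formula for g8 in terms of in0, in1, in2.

in1 ^ ((~(in0 & (in1 ^ in2))) | (~((in1 ^ in2) ^ (~(in0 & (in1 ^ in2))))))

g1 = in1 ^ in2
g2 = ~(in0 & g1) = ~(in0 & (in1 ^ in2))
g3 = ~(g1 ^ g2) = ~((in1 ^ in2) ^ (~(in0 & (in1 ^ in2))))
g7 = g2 | g3 = (~(in0 & (in1 ^ in2))) | (~((in1 ^ in2) ^ (~(in0 & (in1 ^ in2)))))
g8 = in1 ^ g7 = in1 ^ ((~(in0 & (in1 ^ in2))) | (~((in1 ^ in2) ^ (~(in0 & (in1 ^ in2))))))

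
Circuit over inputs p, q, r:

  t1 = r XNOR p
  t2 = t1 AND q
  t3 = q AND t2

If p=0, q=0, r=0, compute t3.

t1 = 0 XNOR 0 = 1
t2 = 1 AND 0 = 0
t3 = 0 AND 0 = 0

0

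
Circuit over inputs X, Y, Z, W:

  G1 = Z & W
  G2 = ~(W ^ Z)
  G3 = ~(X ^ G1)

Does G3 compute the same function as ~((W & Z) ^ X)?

Yes

G1 = Z & W
G3 = ~(X ^ G1) = ~(X ^ (Z & W))
At X=0, Y=0, Z=1, W=1: circuit gives 0, formula gives 0.
At X=0, Y=0, Z=0, W=0: circuit gives 1, formula gives 1.
Agrees on all 16 inputs.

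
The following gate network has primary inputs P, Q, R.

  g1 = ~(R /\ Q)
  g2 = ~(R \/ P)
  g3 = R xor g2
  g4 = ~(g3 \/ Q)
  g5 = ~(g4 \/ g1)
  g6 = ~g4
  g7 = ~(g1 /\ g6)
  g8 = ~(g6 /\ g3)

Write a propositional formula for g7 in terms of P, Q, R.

~((~(R /\ Q)) /\ ~(~((R xor (~(R \/ P))) \/ Q)))

g1 = ~(R /\ Q)
g2 = ~(R \/ P)
g3 = R xor g2 = R xor (~(R \/ P))
g4 = ~(g3 \/ Q) = ~((R xor (~(R \/ P))) \/ Q)
g6 = ~g4 = ~(~((R xor (~(R \/ P))) \/ Q))
g7 = ~(g1 /\ g6) = ~((~(R /\ Q)) /\ ~(~((R xor (~(R \/ P))) \/ Q)))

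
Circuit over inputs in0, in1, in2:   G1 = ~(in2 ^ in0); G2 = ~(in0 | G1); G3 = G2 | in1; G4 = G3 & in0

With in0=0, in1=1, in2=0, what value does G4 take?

0

G1 = ~(0 ^ 0) = 1
G2 = ~(0 | 1) = 0
G3 = 0 | 1 = 1
G4 = 1 & 0 = 0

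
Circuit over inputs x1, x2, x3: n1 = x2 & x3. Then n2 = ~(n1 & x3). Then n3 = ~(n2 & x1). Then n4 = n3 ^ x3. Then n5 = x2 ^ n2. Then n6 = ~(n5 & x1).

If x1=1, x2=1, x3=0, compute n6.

n1 = 1 & 0 = 0
n2 = ~(0 & 0) = 1
n5 = 1 ^ 1 = 0
n6 = ~(0 & 1) = 1

1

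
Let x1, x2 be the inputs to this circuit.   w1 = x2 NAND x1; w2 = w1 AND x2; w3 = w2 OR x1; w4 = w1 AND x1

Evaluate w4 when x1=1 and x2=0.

w1 = 0 NAND 1 = 1
w4 = 1 AND 1 = 1

1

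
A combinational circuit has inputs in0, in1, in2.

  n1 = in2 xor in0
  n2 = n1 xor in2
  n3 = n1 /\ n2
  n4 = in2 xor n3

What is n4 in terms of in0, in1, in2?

n1 = in2 xor in0
n2 = n1 xor in2 = (in2 xor in0) xor in2
n3 = n1 /\ n2 = (in2 xor in0) /\ ((in2 xor in0) xor in2)
n4 = in2 xor n3 = in2 xor ((in2 xor in0) /\ ((in2 xor in0) xor in2))

in2 xor ((in2 xor in0) /\ ((in2 xor in0) xor in2))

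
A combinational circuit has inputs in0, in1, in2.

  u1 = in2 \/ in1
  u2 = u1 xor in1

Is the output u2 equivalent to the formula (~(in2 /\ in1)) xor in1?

u1 = in2 \/ in1
u2 = u1 xor in1 = (in2 \/ in1) xor in1
At in0=0, in1=0, in2=0: circuit gives 0, formula gives 1.

No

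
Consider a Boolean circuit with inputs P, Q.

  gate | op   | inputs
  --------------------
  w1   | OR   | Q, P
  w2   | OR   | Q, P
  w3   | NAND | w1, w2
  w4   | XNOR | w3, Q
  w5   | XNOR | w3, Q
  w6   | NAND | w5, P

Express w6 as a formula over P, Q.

w1 = Q OR P
w2 = Q OR P
w3 = w1 NAND w2 = (Q OR P) NAND (Q OR P)
w5 = w3 XNOR Q = ((Q OR P) NAND (Q OR P)) XNOR Q
w6 = w5 NAND P = (((Q OR P) NAND (Q OR P)) XNOR Q) NAND P

(((Q OR P) NAND (Q OR P)) XNOR Q) NAND P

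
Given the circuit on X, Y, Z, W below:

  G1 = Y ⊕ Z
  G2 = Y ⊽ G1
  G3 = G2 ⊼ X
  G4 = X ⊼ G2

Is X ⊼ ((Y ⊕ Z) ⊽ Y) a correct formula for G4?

G1 = Y ⊕ Z
G2 = Y ⊽ G1 = Y ⊽ (Y ⊕ Z)
G4 = X ⊼ G2 = X ⊼ (Y ⊽ (Y ⊕ Z))
At X=1, Y=0, Z=0, W=0: circuit gives 0, formula gives 0.
At X=0, Y=0, Z=0, W=0: circuit gives 1, formula gives 1.
Agrees on all 16 inputs.

Yes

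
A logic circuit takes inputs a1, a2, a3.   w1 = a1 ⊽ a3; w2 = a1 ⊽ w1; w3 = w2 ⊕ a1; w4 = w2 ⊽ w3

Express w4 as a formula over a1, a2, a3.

(a1 ⊽ (a1 ⊽ a3)) ⊽ ((a1 ⊽ (a1 ⊽ a3)) ⊕ a1)

w1 = a1 ⊽ a3
w2 = a1 ⊽ w1 = a1 ⊽ (a1 ⊽ a3)
w3 = w2 ⊕ a1 = (a1 ⊽ (a1 ⊽ a3)) ⊕ a1
w4 = w2 ⊽ w3 = (a1 ⊽ (a1 ⊽ a3)) ⊽ ((a1 ⊽ (a1 ⊽ a3)) ⊕ a1)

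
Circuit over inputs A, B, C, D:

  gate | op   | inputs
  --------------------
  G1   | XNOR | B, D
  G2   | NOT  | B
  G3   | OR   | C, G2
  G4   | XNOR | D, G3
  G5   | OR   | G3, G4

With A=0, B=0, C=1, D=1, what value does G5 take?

G2 = NOT 0 = 1
G3 = 1 OR 1 = 1
G4 = 1 XNOR 1 = 1
G5 = 1 OR 1 = 1

1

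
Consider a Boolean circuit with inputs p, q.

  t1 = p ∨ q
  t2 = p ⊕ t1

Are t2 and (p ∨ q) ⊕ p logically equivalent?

t1 = p ∨ q
t2 = p ⊕ t1 = p ⊕ (p ∨ q)
At p=0, q=0: circuit gives 0, formula gives 0.
At p=0, q=1: circuit gives 1, formula gives 1.
Agrees on all 4 inputs.

Yes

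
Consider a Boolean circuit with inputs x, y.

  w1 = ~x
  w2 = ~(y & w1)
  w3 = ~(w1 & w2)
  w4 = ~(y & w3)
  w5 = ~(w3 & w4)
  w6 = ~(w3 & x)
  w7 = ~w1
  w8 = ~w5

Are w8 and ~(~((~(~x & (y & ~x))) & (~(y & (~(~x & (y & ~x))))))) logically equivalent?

w1 = ~x
w2 = ~(y & w1) = ~(y & ~x)
w3 = ~(w1 & w2) = ~(~x & (~(y & ~x)))
w4 = ~(y & w3) = ~(y & (~(~x & (~(y & ~x)))))
w5 = ~(w3 & w4) = ~((~(~x & (~(y & ~x)))) & (~(y & (~(~x & (~(y & ~x)))))))
w8 = ~w5 = ~(~((~(~x & (~(y & ~x)))) & (~(y & (~(~x & (~(y & ~x))))))))
At x=0, y=0: circuit gives 0, formula gives 1.

No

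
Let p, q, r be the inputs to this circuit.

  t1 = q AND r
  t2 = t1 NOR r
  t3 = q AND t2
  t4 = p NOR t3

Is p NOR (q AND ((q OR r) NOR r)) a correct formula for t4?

No

t1 = q AND r
t2 = t1 NOR r = (q AND r) NOR r
t3 = q AND t2 = q AND ((q AND r) NOR r)
t4 = p NOR t3 = p NOR (q AND ((q AND r) NOR r))
At p=0, q=1, r=0: circuit gives 0, formula gives 1.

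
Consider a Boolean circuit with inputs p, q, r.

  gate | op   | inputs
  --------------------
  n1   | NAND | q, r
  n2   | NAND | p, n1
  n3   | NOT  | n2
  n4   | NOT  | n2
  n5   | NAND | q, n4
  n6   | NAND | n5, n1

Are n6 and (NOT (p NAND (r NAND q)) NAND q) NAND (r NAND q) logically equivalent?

n1 = q NAND r
n2 = p NAND n1 = p NAND (q NAND r)
n4 = NOT n2 = NOT (p NAND (q NAND r))
n5 = q NAND n4 = q NAND NOT (p NAND (q NAND r))
n6 = n5 NAND n1 = (q NAND NOT (p NAND (q NAND r))) NAND (q NAND r)
At p=0, q=0, r=0: circuit gives 0, formula gives 0.
At p=0, q=1, r=1: circuit gives 1, formula gives 1.
Agrees on all 8 inputs.

Yes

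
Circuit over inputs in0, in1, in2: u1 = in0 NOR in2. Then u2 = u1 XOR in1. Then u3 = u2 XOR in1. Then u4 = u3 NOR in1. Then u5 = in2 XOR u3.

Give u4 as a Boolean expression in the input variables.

(((in0 NOR in2) XOR in1) XOR in1) NOR in1

u1 = in0 NOR in2
u2 = u1 XOR in1 = (in0 NOR in2) XOR in1
u3 = u2 XOR in1 = ((in0 NOR in2) XOR in1) XOR in1
u4 = u3 NOR in1 = (((in0 NOR in2) XOR in1) XOR in1) NOR in1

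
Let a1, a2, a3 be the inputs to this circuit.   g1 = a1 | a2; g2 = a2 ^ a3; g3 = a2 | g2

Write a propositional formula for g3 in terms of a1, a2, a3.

a2 | (a2 ^ a3)

g2 = a2 ^ a3
g3 = a2 | g2 = a2 | (a2 ^ a3)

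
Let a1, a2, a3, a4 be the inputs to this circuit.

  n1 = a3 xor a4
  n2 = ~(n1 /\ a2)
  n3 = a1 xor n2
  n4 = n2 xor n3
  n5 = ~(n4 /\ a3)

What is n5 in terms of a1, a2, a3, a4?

~(((~((a3 xor a4) /\ a2)) xor (a1 xor (~((a3 xor a4) /\ a2)))) /\ a3)

n1 = a3 xor a4
n2 = ~(n1 /\ a2) = ~((a3 xor a4) /\ a2)
n3 = a1 xor n2 = a1 xor (~((a3 xor a4) /\ a2))
n4 = n2 xor n3 = (~((a3 xor a4) /\ a2)) xor (a1 xor (~((a3 xor a4) /\ a2)))
n5 = ~(n4 /\ a3) = ~(((~((a3 xor a4) /\ a2)) xor (a1 xor (~((a3 xor a4) /\ a2)))) /\ a3)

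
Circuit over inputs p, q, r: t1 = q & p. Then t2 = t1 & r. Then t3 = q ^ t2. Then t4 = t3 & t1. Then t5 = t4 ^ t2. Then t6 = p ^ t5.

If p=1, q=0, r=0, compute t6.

1

t1 = 0 & 1 = 0
t2 = 0 & 0 = 0
t3 = 0 ^ 0 = 0
t4 = 0 & 0 = 0
t5 = 0 ^ 0 = 0
t6 = 1 ^ 0 = 1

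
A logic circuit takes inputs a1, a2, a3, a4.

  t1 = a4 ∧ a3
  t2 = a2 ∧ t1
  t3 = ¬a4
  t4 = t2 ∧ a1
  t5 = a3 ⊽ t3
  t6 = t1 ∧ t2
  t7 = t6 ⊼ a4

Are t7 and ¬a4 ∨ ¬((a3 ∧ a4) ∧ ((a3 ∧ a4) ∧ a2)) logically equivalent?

Yes

t1 = a4 ∧ a3
t2 = a2 ∧ t1 = a2 ∧ (a4 ∧ a3)
t6 = t1 ∧ t2 = (a4 ∧ a3) ∧ (a2 ∧ (a4 ∧ a3))
t7 = t6 ⊼ a4 = ((a4 ∧ a3) ∧ (a2 ∧ (a4 ∧ a3))) ⊼ a4
At a1=0, a2=1, a3=1, a4=1: circuit gives 0, formula gives 0.
At a1=0, a2=0, a3=0, a4=0: circuit gives 1, formula gives 1.
Agrees on all 16 inputs.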